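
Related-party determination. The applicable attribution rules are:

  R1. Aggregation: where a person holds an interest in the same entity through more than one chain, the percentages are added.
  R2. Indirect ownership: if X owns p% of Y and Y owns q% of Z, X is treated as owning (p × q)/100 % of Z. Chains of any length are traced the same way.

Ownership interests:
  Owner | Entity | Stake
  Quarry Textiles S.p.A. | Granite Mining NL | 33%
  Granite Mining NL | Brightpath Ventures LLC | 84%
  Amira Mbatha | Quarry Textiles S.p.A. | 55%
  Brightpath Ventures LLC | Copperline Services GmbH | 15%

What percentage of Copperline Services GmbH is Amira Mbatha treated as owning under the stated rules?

2.2869%

Chain via Quarry Textiles S.p.A. → Granite Mining NL → Brightpath Ventures LLC (R2): 55% × 33% × 84% × 15% = 2.2869% of Copperline Services GmbH.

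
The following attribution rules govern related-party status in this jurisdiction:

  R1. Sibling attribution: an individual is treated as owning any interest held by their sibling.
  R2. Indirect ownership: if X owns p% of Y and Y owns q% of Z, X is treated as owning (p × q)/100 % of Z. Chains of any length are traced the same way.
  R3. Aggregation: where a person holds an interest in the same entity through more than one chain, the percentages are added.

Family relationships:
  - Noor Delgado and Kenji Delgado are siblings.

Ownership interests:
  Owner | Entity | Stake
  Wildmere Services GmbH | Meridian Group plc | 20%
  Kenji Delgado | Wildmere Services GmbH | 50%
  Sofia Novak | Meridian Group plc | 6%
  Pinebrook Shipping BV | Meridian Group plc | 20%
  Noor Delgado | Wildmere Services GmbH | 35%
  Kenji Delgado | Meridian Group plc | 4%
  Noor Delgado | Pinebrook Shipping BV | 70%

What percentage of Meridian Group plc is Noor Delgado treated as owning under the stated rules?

By sibling attribution (R1), Noor Delgado is treated as also owning Kenji Delgado's interest in Wildmere Services GmbH, giving 35% + 50% = 85%.
By sibling attribution (R1), Noor Delgado is treated as owning Kenji Delgado's 4% interest in Meridian Group plc.
Chain via Wildmere Services GmbH (R2): 85% × 20% = 17% of Meridian Group plc.
Chain via Pinebrook Shipping BV (R2): 70% × 20% = 14% of Meridian Group plc.
Direct interest in Meridian Group plc: 4%.
Aggregating (R3): 17% + 14% + 4% = 35%.

35%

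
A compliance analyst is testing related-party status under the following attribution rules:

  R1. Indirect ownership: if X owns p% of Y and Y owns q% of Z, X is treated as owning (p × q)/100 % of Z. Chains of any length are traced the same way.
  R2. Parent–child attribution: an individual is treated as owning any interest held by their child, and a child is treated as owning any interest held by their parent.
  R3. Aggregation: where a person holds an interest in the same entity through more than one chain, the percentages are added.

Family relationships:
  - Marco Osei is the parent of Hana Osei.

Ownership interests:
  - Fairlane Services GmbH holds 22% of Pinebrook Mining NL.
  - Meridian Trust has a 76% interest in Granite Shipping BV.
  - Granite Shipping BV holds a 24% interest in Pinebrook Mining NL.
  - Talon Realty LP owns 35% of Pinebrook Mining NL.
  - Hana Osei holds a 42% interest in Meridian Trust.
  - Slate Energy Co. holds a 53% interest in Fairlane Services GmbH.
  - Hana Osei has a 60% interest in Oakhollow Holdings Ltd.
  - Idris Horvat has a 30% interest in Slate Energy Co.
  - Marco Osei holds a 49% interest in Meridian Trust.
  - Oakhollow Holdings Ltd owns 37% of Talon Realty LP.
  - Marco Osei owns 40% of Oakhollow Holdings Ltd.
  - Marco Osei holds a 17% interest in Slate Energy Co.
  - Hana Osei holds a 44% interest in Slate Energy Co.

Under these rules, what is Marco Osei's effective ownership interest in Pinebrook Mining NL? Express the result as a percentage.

36.661%

By parent–child attribution (R2), Marco Osei is treated as also owning Hana Osei's interest in Meridian Trust, giving 49% + 42% = 91%.
By parent–child attribution (R2), Marco Osei is treated as also owning Hana Osei's interest in Slate Energy Co, giving 17% + 44% = 61%.
By parent–child attribution (R2), Marco Osei is treated as also owning Hana Osei's interest in Oakhollow Holdings Ltd, giving 40% + 60% = 100%.
Chain via Meridian Trust → Granite Shipping BV (R1): 91% × 76% × 24% = 16.5984% of Pinebrook Mining NL.
Chain via Slate Energy Co. → Fairlane Services GmbH (R1): 61% × 53% × 22% = 7.1126% of Pinebrook Mining NL.
Chain via Oakhollow Holdings Ltd → Talon Realty LP (R1): 100% × 37% × 35% = 12.95% of Pinebrook Mining NL.
Aggregating (R3): 16.5984% + 7.1126% + 12.95% = 36.661%.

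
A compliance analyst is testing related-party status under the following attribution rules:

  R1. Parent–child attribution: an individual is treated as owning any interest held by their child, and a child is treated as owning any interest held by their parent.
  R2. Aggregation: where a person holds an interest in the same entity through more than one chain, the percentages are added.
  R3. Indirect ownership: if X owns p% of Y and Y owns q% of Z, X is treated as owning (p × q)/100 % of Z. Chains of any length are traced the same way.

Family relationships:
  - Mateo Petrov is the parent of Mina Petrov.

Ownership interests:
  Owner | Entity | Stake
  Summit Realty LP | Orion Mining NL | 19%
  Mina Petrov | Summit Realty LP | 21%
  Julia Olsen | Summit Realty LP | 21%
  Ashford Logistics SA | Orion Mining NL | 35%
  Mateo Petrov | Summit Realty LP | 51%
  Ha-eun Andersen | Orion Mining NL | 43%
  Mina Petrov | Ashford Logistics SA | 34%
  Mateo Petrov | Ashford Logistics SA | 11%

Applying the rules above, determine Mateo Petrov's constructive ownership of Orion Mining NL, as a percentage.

29.43%

By parent–child attribution (R1), Mateo Petrov is treated as also owning Mina Petrov's interest in Ashford Logistics SA, giving 11% + 34% = 45%.
By parent–child attribution (R1), Mateo Petrov is treated as also owning Mina Petrov's interest in Summit Realty LP, giving 51% + 21% = 72%.
Chain via Ashford Logistics SA (R3): 45% × 35% = 15.75% of Orion Mining NL.
Chain via Summit Realty LP (R3): 72% × 19% = 13.68% of Orion Mining NL.
Aggregating (R2): 15.75% + 13.68% = 29.43%.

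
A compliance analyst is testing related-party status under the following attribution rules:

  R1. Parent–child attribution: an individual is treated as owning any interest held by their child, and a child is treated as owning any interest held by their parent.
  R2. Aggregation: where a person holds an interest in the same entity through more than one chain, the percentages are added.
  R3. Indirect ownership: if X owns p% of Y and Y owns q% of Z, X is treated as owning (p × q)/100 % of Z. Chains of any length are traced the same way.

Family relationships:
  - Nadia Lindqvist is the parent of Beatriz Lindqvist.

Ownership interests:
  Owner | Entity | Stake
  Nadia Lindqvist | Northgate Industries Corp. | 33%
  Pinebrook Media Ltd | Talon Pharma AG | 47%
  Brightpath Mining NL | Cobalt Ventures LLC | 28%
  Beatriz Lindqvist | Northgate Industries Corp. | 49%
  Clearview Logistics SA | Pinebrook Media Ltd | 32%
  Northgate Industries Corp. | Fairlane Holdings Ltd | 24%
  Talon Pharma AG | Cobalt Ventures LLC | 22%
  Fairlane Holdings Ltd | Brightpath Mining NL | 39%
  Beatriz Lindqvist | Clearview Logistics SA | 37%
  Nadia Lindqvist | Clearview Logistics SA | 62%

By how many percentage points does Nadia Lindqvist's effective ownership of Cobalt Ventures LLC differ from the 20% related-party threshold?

By parent–child attribution (R1), Nadia Lindqvist is treated as also owning Beatriz Lindqvist's interest in Clearview Logistics SA, giving 62% + 37% = 99%.
By parent–child attribution (R1), Nadia Lindqvist is treated as also owning Beatriz Lindqvist's interest in Northgate Industries Corp, giving 33% + 49% = 82%.
Chain via Clearview Logistics SA → Pinebrook Media Ltd → Talon Pharma AG (R3): 99% × 32% × 47% × 22% = 3.275712% of Cobalt Ventures LLC.
Chain via Northgate Industries Corp. → Fairlane Holdings Ltd → Brightpath Mining NL (R3): 82% × 24% × 39% × 28% = 2.149056% of Cobalt Ventures LLC.
Aggregating (R2): 3.275712% + 2.149056% = 5.424768%.
5.424768% falls short of the 20% threshold by 14.575232 percentage points.

14.575232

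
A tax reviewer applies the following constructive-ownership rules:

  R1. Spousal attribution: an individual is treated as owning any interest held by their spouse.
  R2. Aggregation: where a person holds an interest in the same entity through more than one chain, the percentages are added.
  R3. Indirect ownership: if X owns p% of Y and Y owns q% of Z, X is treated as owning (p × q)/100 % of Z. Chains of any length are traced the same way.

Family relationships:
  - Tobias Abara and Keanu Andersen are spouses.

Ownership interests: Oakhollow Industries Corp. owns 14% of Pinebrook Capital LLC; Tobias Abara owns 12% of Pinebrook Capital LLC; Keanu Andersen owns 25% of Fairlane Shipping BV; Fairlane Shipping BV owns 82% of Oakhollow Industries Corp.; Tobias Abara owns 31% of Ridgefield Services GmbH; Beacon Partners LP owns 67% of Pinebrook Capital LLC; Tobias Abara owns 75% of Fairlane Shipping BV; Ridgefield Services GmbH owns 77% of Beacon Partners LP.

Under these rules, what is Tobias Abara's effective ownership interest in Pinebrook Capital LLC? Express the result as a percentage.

39.4729%

By spousal attribution (R1), Tobias Abara is treated as also owning Keanu Andersen's interest in Fairlane Shipping BV, giving 75% + 25% = 100%.
Chain via Ridgefield Services GmbH → Beacon Partners LP (R3): 31% × 77% × 67% = 15.9929% of Pinebrook Capital LLC.
Chain via Fairlane Shipping BV → Oakhollow Industries Corp. (R3): 100% × 82% × 14% = 11.48% of Pinebrook Capital LLC.
Direct interest in Pinebrook Capital LLC: 12%.
Aggregating (R2): 15.9929% + 11.48% + 12% = 39.4729%.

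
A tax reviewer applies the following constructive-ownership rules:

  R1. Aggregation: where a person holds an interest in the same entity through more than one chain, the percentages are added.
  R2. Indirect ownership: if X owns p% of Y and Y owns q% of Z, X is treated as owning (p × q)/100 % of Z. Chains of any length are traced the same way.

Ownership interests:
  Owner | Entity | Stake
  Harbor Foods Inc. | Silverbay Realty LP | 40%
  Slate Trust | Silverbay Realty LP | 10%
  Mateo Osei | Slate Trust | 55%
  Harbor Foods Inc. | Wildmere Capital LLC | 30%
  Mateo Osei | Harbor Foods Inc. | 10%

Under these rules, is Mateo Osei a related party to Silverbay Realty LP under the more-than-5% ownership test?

Yes

Chain via Slate Trust (R2): 55% × 10% = 5.5% of Silverbay Realty LP.
Chain via Harbor Foods Inc. (R2): 10% × 40% = 4% of Silverbay Realty LP.
Aggregating (R1): 5.5% + 4% = 9.5%.
9.5% exceeds the 5% threshold, so Mateo is a related party to Silverbay Realty LP.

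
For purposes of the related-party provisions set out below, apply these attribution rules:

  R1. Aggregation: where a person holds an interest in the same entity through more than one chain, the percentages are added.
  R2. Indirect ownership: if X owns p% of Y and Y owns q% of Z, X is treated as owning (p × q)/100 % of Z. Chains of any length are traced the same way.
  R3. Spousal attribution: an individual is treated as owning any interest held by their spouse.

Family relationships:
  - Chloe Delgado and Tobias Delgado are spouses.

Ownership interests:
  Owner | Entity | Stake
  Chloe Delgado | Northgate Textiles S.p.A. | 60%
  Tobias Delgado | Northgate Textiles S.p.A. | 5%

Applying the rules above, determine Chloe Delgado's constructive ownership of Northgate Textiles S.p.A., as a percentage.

65%

By spousal attribution (R3), Chloe Delgado is treated as also owning Tobias Delgado's interest in Northgate Textiles S.p.A, giving 60% + 5% = 65%.
Direct interest in Northgate Textiles S.p.A: 65%.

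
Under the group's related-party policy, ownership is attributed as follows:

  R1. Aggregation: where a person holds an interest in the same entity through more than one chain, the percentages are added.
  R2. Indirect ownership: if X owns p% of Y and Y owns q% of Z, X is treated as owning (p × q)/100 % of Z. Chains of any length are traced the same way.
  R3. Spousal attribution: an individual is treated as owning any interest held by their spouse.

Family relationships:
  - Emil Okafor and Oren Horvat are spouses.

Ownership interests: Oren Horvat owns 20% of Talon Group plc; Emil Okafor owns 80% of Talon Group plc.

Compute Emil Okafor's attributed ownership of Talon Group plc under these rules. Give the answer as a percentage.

By spousal attribution (R3), Emil Okafor is treated as also owning Oren Horvat's interest in Talon Group plc, giving 80% + 20% = 100%.
Direct interest in Talon Group plc: 100%.

100%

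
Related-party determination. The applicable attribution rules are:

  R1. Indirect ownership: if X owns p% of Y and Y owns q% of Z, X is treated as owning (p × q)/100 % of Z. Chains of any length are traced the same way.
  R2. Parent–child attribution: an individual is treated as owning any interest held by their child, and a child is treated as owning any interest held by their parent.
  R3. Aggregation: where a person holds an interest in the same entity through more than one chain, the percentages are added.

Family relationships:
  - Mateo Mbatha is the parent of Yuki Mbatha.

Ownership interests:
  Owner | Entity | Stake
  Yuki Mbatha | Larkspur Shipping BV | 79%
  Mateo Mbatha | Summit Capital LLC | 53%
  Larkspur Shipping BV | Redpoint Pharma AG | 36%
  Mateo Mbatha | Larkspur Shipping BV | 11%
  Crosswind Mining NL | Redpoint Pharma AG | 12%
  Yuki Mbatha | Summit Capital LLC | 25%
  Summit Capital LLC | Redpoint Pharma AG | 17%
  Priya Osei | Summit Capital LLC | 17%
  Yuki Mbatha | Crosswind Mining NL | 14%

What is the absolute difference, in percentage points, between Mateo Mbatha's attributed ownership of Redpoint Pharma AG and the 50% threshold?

2.66

By parent–child attribution (R2), Mateo Mbatha is treated as also owning Yuki Mbatha's interest in Summit Capital LLC, giving 53% + 25% = 78%.
By parent–child attribution (R2), Mateo Mbatha is treated as also owning Yuki Mbatha's interest in Larkspur Shipping BV, giving 11% + 79% = 90%.
By parent–child attribution (R2), Mateo Mbatha is treated as owning Yuki Mbatha's 14% interest in Crosswind Mining NL.
Chain via Summit Capital LLC (R1): 78% × 17% = 13.26% of Redpoint Pharma AG.
Chain via Larkspur Shipping BV (R1): 90% × 36% = 32.4% of Redpoint Pharma AG.
Chain via Crosswind Mining NL (R1): 14% × 12% = 1.68% of Redpoint Pharma AG.
Aggregating (R3): 13.26% + 32.4% + 1.68% = 47.34%.
47.34% falls short of the 50% threshold by 2.66 percentage points.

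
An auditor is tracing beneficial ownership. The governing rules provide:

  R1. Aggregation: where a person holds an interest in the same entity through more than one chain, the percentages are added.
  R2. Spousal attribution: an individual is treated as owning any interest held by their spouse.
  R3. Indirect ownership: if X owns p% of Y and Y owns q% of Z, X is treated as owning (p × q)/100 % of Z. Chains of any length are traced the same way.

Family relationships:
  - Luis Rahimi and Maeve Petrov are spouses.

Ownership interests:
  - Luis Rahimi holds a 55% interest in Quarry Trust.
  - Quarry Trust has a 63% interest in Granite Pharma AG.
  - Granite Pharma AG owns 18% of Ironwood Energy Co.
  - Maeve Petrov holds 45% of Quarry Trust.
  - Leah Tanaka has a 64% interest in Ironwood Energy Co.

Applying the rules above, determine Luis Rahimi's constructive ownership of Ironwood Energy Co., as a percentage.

11.34%

By spousal attribution (R2), Luis Rahimi is treated as also owning Maeve Petrov's interest in Quarry Trust, giving 55% + 45% = 100%.
Chain via Quarry Trust → Granite Pharma AG (R3): 100% × 63% × 18% = 11.34% of Ironwood Energy Co.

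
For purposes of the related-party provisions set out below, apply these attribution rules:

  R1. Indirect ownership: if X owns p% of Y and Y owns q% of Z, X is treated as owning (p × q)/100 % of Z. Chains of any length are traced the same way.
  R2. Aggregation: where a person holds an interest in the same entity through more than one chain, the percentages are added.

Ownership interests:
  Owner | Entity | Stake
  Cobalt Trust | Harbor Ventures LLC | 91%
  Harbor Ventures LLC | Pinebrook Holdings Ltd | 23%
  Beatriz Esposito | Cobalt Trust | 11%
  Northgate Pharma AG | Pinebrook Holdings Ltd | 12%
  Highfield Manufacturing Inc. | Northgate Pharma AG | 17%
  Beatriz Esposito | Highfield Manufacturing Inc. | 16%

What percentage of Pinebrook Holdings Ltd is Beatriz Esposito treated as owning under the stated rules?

2.6287%

Chain via Highfield Manufacturing Inc. → Northgate Pharma AG (R1): 16% × 17% × 12% = 0.3264% of Pinebrook Holdings Ltd.
Chain via Cobalt Trust → Harbor Ventures LLC (R1): 11% × 91% × 23% = 2.3023% of Pinebrook Holdings Ltd.
Aggregating (R2): 0.3264% + 2.3023% = 2.6287%.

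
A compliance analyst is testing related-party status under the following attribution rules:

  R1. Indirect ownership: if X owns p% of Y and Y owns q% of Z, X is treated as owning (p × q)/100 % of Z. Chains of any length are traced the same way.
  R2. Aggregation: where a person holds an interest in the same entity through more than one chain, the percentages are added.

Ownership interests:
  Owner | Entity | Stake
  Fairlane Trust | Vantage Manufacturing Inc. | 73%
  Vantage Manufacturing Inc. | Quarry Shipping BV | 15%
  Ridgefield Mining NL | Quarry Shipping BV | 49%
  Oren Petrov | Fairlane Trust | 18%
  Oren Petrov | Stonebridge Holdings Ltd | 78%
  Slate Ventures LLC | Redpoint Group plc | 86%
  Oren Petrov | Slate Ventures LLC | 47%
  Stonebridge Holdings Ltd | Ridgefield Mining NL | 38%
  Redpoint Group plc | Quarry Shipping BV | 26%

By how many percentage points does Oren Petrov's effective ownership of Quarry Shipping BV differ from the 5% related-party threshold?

22.0038

Chain via Slate Ventures LLC → Redpoint Group plc (R1): 47% × 86% × 26% = 10.5092% of Quarry Shipping BV.
Chain via Stonebridge Holdings Ltd → Ridgefield Mining NL (R1): 78% × 38% × 49% = 14.5236% of Quarry Shipping BV.
Chain via Fairlane Trust → Vantage Manufacturing Inc. (R1): 18% × 73% × 15% = 1.971% of Quarry Shipping BV.
Aggregating (R2): 10.5092% + 14.5236% + 1.971% = 27.0038%.
27.0038% exceeds the 5% threshold by 22.0038 percentage points.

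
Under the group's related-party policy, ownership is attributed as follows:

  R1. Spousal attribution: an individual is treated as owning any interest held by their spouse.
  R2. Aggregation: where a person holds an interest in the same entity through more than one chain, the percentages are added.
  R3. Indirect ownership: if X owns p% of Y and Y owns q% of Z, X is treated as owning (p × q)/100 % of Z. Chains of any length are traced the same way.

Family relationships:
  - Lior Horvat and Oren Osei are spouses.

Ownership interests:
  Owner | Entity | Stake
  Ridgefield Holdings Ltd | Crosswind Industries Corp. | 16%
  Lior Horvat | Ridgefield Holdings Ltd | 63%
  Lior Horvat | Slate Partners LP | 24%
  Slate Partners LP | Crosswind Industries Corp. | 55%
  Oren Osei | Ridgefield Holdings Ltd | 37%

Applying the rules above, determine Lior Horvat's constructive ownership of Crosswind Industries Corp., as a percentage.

By spousal attribution (R1), Lior Horvat is treated as also owning Oren Osei's interest in Ridgefield Holdings Ltd, giving 63% + 37% = 100%.
Chain via Ridgefield Holdings Ltd (R3): 100% × 16% = 16% of Crosswind Industries Corp.
Chain via Slate Partners LP (R3): 24% × 55% = 13.2% of Crosswind Industries Corp.
Aggregating (R2): 16% + 13.2% = 29.2%.

29.2%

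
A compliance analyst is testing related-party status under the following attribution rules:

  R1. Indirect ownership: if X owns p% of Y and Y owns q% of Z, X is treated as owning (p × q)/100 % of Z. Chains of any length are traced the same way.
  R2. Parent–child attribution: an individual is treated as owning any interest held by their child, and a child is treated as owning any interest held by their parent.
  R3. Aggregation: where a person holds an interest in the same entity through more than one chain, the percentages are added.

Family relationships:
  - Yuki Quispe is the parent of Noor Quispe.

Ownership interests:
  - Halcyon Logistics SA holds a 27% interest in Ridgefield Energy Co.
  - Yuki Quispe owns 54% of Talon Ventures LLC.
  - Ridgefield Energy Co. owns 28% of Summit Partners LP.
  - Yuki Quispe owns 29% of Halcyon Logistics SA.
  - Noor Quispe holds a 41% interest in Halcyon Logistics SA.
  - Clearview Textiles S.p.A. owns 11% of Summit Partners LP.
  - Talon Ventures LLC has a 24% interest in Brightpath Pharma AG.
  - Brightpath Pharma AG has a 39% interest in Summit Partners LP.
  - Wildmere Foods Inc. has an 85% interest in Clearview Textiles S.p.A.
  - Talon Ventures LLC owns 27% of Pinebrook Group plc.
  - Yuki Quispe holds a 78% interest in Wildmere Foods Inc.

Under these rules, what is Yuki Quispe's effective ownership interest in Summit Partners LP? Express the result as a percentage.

17.6394%

By parent–child attribution (R2), Yuki Quispe is treated as also owning Noor Quispe's interest in Halcyon Logistics SA, giving 29% + 41% = 70%.
Chain via Wildmere Foods Inc. → Clearview Textiles S.p.A. (R1): 78% × 85% × 11% = 7.293% of Summit Partners LP.
Chain via Talon Ventures LLC → Brightpath Pharma AG (R1): 54% × 24% × 39% = 5.0544% of Summit Partners LP.
Chain via Halcyon Logistics SA → Ridgefield Energy Co. (R1): 70% × 27% × 28% = 5.292% of Summit Partners LP.
Aggregating (R3): 7.293% + 5.0544% + 5.292% = 17.6394%.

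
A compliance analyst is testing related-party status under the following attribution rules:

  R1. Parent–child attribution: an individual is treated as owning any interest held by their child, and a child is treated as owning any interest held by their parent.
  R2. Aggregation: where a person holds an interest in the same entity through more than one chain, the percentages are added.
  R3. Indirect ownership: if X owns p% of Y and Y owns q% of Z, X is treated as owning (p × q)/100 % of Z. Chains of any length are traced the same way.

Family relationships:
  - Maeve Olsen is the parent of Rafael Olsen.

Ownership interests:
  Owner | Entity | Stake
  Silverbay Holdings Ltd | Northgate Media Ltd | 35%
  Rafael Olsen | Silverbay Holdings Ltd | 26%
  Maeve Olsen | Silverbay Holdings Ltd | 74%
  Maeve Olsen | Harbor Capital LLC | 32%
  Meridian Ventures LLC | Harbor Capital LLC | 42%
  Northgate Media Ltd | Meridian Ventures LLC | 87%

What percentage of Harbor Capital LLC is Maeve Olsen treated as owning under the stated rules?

By parent–child attribution (R1), Maeve Olsen is treated as also owning Rafael Olsen's interest in Silverbay Holdings Ltd, giving 74% + 26% = 100%.
Chain via Silverbay Holdings Ltd → Northgate Media Ltd → Meridian Ventures LLC (R3): 100% × 35% × 87% × 42% = 12.789% of Harbor Capital LLC.
Direct interest in Harbor Capital LLC: 32%.
Aggregating (R2): 12.789% + 32% = 44.789%.

44.789%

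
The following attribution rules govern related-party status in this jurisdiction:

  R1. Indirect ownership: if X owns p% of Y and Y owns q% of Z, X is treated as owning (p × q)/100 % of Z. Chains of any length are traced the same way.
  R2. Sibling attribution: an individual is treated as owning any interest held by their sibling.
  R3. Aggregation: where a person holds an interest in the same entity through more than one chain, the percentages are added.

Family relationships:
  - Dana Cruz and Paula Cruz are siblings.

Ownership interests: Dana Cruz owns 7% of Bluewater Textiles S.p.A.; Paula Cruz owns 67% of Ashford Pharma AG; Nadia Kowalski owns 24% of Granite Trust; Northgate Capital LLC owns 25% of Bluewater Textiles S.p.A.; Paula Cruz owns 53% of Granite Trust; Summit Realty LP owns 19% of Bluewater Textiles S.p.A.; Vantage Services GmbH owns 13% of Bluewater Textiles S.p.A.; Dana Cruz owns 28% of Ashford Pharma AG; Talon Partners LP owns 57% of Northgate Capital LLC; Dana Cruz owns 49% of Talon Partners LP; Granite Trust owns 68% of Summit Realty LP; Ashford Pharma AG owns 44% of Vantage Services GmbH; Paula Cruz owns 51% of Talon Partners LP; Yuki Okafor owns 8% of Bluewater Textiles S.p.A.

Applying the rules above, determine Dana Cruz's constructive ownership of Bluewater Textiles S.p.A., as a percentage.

33.5316%

By sibling attribution (R2), Dana Cruz is treated as also owning Paula Cruz's interest in Ashford Pharma AG, giving 28% + 67% = 95%.
By sibling attribution (R2), Dana Cruz is treated as also owning Paula Cruz's interest in Talon Partners LP, giving 49% + 51% = 100%.
By sibling attribution (R2), Dana Cruz is treated as owning Paula Cruz's 53% interest in Granite Trust.
Chain via Ashford Pharma AG → Vantage Services GmbH (R1): 95% × 44% × 13% = 5.434% of Bluewater Textiles S.p.A.
Chain via Talon Partners LP → Northgate Capital LLC (R1): 100% × 57% × 25% = 14.25% of Bluewater Textiles S.p.A.
Direct interest in Bluewater Textiles S.p.A: 7%.
Chain via Granite Trust → Summit Realty LP (R1): 53% × 68% × 19% = 6.8476% of Bluewater Textiles S.p.A.
Aggregating (R3): 5.434% + 14.25% + 7% + 6.8476% = 33.5316%.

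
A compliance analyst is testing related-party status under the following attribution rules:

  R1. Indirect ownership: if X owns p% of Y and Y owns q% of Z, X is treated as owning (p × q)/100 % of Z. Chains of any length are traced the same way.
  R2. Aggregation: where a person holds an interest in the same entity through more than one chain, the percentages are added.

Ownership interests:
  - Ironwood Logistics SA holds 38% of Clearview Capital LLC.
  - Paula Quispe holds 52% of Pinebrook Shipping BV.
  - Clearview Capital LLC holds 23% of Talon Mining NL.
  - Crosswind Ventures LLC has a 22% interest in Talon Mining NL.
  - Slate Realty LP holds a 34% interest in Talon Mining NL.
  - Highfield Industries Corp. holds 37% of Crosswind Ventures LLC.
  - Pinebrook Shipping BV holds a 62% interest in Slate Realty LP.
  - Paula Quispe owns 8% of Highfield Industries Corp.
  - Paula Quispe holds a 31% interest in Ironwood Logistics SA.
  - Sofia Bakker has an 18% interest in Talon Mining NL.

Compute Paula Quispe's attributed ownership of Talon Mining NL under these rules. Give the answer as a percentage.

14.3222%

Chain via Ironwood Logistics SA → Clearview Capital LLC (R1): 31% × 38% × 23% = 2.7094% of Talon Mining NL.
Chain via Highfield Industries Corp. → Crosswind Ventures LLC (R1): 8% × 37% × 22% = 0.6512% of Talon Mining NL.
Chain via Pinebrook Shipping BV → Slate Realty LP (R1): 52% × 62% × 34% = 10.9616% of Talon Mining NL.
Aggregating (R2): 2.7094% + 0.6512% + 10.9616% = 14.3222%.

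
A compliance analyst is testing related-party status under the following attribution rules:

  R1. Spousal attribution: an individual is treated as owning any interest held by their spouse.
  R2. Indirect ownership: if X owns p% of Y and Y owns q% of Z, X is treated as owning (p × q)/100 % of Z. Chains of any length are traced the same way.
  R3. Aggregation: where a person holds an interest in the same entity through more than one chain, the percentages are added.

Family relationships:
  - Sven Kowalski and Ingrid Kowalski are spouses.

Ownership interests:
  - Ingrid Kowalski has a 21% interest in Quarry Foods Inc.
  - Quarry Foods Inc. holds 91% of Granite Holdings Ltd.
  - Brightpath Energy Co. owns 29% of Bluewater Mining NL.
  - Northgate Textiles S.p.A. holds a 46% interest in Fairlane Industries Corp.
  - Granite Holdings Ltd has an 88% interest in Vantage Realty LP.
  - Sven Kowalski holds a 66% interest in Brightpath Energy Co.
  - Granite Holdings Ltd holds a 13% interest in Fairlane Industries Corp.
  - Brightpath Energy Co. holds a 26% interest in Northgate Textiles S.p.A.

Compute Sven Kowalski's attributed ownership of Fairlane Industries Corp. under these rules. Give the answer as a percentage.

By spousal attribution (R1), Sven Kowalski is treated as owning Ingrid Kowalski's 21% interest in Quarry Foods Inc.
Chain via Brightpath Energy Co. → Northgate Textiles S.p.A. (R2): 66% × 26% × 46% = 7.8936% of Fairlane Industries Corp.
Chain via Quarry Foods Inc. → Granite Holdings Ltd (R2): 21% × 91% × 13% = 2.4843% of Fairlane Industries Corp.
Aggregating (R3): 7.8936% + 2.4843% = 10.3779%.

10.3779%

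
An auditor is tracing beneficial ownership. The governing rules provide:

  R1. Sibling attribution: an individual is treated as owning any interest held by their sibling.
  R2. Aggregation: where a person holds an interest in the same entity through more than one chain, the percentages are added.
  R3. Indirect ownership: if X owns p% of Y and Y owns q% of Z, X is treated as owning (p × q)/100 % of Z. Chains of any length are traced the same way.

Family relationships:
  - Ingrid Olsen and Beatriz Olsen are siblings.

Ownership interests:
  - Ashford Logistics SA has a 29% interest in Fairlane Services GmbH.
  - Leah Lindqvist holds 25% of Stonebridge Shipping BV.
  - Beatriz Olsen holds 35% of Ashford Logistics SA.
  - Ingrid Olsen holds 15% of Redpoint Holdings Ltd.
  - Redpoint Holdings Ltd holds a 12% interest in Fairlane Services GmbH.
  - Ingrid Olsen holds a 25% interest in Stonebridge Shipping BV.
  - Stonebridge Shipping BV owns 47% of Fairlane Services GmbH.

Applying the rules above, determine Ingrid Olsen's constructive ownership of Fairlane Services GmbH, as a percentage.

By sibling attribution (R1), Ingrid Olsen is treated as owning Beatriz Olsen's 35% interest in Ashford Logistics SA.
Chain via Stonebridge Shipping BV (R3): 25% × 47% = 11.75% of Fairlane Services GmbH.
Chain via Redpoint Holdings Ltd (R3): 15% × 12% = 1.8% of Fairlane Services GmbH.
Chain via Ashford Logistics SA (R3): 35% × 29% = 10.15% of Fairlane Services GmbH.
Aggregating (R2): 11.75% + 1.8% + 10.15% = 23.7%.

23.7%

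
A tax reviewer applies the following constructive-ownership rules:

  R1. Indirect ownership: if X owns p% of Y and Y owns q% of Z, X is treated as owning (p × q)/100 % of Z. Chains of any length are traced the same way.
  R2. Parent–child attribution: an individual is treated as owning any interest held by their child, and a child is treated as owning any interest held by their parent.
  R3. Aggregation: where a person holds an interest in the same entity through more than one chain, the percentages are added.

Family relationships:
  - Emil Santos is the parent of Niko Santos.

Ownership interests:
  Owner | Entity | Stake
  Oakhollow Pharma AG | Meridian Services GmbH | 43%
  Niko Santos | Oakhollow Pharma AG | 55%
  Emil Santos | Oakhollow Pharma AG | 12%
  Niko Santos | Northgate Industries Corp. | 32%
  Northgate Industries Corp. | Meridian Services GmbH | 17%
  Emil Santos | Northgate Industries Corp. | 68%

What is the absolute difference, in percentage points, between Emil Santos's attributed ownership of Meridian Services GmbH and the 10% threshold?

35.81

By parent–child attribution (R2), Emil Santos is treated as also owning Niko Santos's interest in Oakhollow Pharma AG, giving 12% + 55% = 67%.
By parent–child attribution (R2), Emil Santos is treated as also owning Niko Santos's interest in Northgate Industries Corp, giving 68% + 32% = 100%.
Chain via Oakhollow Pharma AG (R1): 67% × 43% = 28.81% of Meridian Services GmbH.
Chain via Northgate Industries Corp. (R1): 100% × 17% = 17% of Meridian Services GmbH.
Aggregating (R3): 28.81% + 17% = 45.81%.
45.81% exceeds the 10% threshold by 35.81 percentage points.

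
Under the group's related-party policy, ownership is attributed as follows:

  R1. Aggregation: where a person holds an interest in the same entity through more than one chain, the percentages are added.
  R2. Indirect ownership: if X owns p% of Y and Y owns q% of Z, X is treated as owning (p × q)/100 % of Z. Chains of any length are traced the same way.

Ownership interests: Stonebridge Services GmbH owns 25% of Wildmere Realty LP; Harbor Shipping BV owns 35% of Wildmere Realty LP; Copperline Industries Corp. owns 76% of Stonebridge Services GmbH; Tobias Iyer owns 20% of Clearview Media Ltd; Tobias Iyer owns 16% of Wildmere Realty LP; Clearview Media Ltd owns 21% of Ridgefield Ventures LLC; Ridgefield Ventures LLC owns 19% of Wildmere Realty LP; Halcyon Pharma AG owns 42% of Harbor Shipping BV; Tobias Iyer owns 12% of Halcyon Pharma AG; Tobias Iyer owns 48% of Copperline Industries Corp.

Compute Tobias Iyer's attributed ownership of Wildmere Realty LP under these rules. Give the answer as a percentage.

27.682%

Chain via Halcyon Pharma AG → Harbor Shipping BV (R2): 12% × 42% × 35% = 1.764% of Wildmere Realty LP.
Chain via Clearview Media Ltd → Ridgefield Ventures LLC (R2): 20% × 21% × 19% = 0.798% of Wildmere Realty LP.
Chain via Copperline Industries Corp. → Stonebridge Services GmbH (R2): 48% × 76% × 25% = 9.12% of Wildmere Realty LP.
Direct interest in Wildmere Realty LP: 16%.
Aggregating (R1): 1.764% + 0.798% + 9.12% + 16% = 27.682%.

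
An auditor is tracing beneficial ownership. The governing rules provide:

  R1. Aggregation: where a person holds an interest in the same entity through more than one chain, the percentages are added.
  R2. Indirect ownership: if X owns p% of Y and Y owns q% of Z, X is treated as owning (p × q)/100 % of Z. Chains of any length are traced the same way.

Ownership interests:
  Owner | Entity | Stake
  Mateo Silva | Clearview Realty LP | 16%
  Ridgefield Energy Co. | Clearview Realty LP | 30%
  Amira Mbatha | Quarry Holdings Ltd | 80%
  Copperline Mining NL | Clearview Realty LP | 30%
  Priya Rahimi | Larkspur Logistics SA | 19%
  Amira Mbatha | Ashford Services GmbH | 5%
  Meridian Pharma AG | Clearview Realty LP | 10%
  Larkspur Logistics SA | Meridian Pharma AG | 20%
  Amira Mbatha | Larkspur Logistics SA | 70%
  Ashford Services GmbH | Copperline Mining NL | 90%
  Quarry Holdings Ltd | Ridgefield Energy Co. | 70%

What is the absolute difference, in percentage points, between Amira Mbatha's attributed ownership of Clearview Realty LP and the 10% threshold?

9.55

Chain via Quarry Holdings Ltd → Ridgefield Energy Co. (R2): 80% × 70% × 30% = 16.8% of Clearview Realty LP.
Chain via Larkspur Logistics SA → Meridian Pharma AG (R2): 70% × 20% × 10% = 1.4% of Clearview Realty LP.
Chain via Ashford Services GmbH → Copperline Mining NL (R2): 5% × 90% × 30% = 1.35% of Clearview Realty LP.
Aggregating (R1): 16.8% + 1.4% + 1.35% = 19.55%.
19.55% exceeds the 10% threshold by 9.55 percentage points.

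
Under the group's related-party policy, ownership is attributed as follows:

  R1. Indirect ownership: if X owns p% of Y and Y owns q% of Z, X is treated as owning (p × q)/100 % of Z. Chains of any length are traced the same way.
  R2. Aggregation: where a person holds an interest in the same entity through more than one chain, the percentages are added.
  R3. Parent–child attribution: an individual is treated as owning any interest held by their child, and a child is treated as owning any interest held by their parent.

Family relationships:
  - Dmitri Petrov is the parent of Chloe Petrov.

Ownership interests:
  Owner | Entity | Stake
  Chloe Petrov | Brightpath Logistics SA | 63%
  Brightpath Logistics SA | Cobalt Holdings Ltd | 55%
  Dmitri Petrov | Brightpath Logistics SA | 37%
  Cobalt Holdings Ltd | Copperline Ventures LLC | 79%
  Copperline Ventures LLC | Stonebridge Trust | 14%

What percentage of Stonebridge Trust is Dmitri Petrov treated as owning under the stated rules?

By parent–child attribution (R3), Dmitri Petrov is treated as also owning Chloe Petrov's interest in Brightpath Logistics SA, giving 37% + 63% = 100%.
Chain via Brightpath Logistics SA → Cobalt Holdings Ltd → Copperline Ventures LLC (R1): 100% × 55% × 79% × 14% = 6.083% of Stonebridge Trust.

6.083%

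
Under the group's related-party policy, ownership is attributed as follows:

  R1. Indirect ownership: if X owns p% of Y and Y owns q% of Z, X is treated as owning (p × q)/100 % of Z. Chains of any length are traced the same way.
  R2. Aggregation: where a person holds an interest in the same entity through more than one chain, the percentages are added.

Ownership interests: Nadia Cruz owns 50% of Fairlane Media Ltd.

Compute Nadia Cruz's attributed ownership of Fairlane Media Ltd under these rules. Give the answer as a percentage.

50%

Direct interest in Fairlane Media Ltd: 50%.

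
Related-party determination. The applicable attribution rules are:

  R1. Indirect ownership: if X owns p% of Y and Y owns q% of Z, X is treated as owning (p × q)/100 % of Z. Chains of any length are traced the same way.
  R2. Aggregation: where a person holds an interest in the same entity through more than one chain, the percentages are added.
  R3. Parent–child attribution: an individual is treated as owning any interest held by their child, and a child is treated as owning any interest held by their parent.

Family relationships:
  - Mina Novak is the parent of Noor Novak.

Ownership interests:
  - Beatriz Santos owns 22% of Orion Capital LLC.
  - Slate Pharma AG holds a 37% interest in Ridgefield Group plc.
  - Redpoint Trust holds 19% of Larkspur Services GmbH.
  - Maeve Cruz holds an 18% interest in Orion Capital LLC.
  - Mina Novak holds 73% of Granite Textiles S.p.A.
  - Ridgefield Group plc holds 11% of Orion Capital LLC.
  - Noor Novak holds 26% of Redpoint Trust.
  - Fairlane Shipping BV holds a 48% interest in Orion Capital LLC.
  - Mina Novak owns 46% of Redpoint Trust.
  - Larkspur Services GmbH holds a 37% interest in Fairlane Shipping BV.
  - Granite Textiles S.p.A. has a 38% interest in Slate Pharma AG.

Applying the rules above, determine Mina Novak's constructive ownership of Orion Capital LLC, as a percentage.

3.558586%

By parent–child attribution (R3), Mina Novak is treated as also owning Noor Novak's interest in Redpoint Trust, giving 46% + 26% = 72%.
Chain via Granite Textiles S.p.A. → Slate Pharma AG → Ridgefield Group plc (R1): 73% × 38% × 37% × 11% = 1.129018% of Orion Capital LLC.
Chain via Redpoint Trust → Larkspur Services GmbH → Fairlane Shipping BV (R1): 72% × 19% × 37% × 48% = 2.429568% of Orion Capital LLC.
Aggregating (R2): 1.129018% + 2.429568% = 3.558586%.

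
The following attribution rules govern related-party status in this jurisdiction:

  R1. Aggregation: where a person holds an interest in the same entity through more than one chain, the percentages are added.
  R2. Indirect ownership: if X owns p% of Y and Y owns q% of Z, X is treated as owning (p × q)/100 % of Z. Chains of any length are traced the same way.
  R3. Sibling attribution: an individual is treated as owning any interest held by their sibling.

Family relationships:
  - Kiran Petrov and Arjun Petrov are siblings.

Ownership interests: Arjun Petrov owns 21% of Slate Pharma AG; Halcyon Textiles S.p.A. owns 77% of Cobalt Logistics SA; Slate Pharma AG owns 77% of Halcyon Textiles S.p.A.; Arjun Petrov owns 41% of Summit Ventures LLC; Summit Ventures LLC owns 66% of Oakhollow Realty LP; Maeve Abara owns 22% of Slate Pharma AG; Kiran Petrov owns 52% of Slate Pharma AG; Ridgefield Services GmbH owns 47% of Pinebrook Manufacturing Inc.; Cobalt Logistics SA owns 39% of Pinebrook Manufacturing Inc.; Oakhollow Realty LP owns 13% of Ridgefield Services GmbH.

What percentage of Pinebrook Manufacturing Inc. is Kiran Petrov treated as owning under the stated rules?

By sibling attribution (R3), Kiran Petrov is treated as also owning Arjun Petrov's interest in Slate Pharma AG, giving 52% + 21% = 73%.
By sibling attribution (R3), Kiran Petrov is treated as owning Arjun Petrov's 41% interest in Summit Ventures LLC.
Chain via Slate Pharma AG → Halcyon Textiles S.p.A. → Cobalt Logistics SA (R2): 73% × 77% × 77% × 39% = 16.879863% of Pinebrook Manufacturing Inc.
Chain via Summit Ventures LLC → Oakhollow Realty LP → Ridgefield Services GmbH (R2): 41% × 66% × 13% × 47% = 1.653366% of Pinebrook Manufacturing Inc.
Aggregating (R1): 16.879863% + 1.653366% = 18.533229%.

18.533229%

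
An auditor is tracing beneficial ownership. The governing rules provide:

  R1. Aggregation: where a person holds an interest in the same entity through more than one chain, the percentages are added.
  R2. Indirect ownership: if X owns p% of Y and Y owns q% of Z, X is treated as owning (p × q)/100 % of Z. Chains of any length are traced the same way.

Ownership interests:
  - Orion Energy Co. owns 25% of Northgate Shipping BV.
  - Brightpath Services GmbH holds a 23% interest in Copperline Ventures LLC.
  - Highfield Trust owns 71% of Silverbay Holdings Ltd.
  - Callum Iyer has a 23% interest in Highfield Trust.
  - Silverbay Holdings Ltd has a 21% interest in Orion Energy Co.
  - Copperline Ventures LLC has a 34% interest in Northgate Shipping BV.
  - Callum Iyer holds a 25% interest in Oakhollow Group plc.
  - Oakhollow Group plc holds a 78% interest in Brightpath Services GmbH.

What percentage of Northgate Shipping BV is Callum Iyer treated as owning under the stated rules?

2.382225%

Chain via Oakhollow Group plc → Brightpath Services GmbH → Copperline Ventures LLC (R2): 25% × 78% × 23% × 34% = 1.5249% of Northgate Shipping BV.
Chain via Highfield Trust → Silverbay Holdings Ltd → Orion Energy Co. (R2): 23% × 71% × 21% × 25% = 0.857325% of Northgate Shipping BV.
Aggregating (R1): 1.5249% + 0.857325% = 2.382225%.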